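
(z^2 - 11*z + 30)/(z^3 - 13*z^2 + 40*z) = (z - 6)/(z*(z - 8))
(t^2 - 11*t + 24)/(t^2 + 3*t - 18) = (t - 8)/(t + 6)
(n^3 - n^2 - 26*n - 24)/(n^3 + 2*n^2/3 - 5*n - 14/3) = 3*(n^2 - 2*n - 24)/(3*n^2 - n - 14)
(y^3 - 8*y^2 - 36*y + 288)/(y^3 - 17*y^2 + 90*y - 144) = (y + 6)/(y - 3)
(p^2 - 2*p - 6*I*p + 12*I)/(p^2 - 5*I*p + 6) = (p - 2)/(p + I)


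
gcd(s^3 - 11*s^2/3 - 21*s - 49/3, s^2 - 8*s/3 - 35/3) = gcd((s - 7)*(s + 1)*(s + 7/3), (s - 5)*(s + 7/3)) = s + 7/3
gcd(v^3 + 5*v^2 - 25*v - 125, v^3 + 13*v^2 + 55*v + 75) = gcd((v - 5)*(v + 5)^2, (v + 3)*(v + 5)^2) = v^2 + 10*v + 25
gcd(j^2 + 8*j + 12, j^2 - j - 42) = j + 6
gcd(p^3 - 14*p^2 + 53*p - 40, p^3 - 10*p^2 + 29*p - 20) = p^2 - 6*p + 5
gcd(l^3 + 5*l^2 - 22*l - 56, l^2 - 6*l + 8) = l - 4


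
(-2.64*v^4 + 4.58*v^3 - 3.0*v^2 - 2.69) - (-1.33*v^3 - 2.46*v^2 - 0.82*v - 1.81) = -2.64*v^4 + 5.91*v^3 - 0.54*v^2 + 0.82*v - 0.88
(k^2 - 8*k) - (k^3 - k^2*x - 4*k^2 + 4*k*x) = -k^3 + k^2*x + 5*k^2 - 4*k*x - 8*k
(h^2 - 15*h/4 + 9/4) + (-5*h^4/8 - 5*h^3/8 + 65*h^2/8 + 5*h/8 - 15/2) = -5*h^4/8 - 5*h^3/8 + 73*h^2/8 - 25*h/8 - 21/4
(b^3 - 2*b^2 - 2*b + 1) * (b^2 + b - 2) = b^5 - b^4 - 6*b^3 + 3*b^2 + 5*b - 2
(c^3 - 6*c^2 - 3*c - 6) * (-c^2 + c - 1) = -c^5 + 7*c^4 - 4*c^3 + 9*c^2 - 3*c + 6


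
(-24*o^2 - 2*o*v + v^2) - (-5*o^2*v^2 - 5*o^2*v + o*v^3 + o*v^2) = 5*o^2*v^2 + 5*o^2*v - 24*o^2 - o*v^3 - o*v^2 - 2*o*v + v^2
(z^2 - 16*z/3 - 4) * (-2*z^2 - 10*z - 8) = -2*z^4 + 2*z^3/3 + 160*z^2/3 + 248*z/3 + 32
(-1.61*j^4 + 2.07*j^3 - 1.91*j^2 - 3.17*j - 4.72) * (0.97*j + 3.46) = -1.5617*j^5 - 3.5627*j^4 + 5.3095*j^3 - 9.6835*j^2 - 15.5466*j - 16.3312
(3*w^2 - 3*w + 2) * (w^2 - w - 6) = 3*w^4 - 6*w^3 - 13*w^2 + 16*w - 12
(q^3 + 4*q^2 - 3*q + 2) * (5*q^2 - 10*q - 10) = 5*q^5 + 10*q^4 - 65*q^3 + 10*q - 20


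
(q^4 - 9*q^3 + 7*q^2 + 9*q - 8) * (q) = q^5 - 9*q^4 + 7*q^3 + 9*q^2 - 8*q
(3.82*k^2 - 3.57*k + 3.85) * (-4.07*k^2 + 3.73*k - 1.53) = -15.5474*k^4 + 28.7785*k^3 - 34.8302*k^2 + 19.8226*k - 5.8905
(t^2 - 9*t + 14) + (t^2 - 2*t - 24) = 2*t^2 - 11*t - 10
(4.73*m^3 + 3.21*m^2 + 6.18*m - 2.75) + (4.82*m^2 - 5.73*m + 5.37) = 4.73*m^3 + 8.03*m^2 + 0.449999999999999*m + 2.62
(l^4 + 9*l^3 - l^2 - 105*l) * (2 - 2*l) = -2*l^5 - 16*l^4 + 20*l^3 + 208*l^2 - 210*l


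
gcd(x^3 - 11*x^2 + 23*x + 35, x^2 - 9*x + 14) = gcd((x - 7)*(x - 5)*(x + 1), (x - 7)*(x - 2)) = x - 7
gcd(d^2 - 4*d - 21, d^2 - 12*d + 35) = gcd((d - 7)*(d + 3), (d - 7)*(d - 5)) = d - 7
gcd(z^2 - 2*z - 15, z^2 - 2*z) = 1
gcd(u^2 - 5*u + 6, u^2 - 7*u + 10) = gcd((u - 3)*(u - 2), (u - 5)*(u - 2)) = u - 2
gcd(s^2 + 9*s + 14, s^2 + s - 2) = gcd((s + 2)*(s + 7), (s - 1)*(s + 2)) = s + 2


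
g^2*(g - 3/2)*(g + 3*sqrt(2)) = g^4 - 3*g^3/2 + 3*sqrt(2)*g^3 - 9*sqrt(2)*g^2/2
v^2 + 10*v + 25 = (v + 5)^2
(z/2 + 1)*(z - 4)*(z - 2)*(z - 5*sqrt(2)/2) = z^4/2 - 2*z^3 - 5*sqrt(2)*z^3/4 - 2*z^2 + 5*sqrt(2)*z^2 + 5*sqrt(2)*z + 8*z - 20*sqrt(2)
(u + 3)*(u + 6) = u^2 + 9*u + 18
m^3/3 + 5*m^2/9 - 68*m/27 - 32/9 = (m/3 + 1)*(m - 8/3)*(m + 4/3)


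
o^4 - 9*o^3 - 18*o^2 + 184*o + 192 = (o - 8)*(o - 6)*(o + 1)*(o + 4)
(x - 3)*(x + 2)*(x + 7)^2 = x^4 + 13*x^3 + 29*x^2 - 133*x - 294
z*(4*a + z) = 4*a*z + z^2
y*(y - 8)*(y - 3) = y^3 - 11*y^2 + 24*y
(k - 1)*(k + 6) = k^2 + 5*k - 6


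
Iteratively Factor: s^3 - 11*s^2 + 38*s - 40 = (s - 5)*(s^2 - 6*s + 8) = (s - 5)*(s - 4)*(s - 2)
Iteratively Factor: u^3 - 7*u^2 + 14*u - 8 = (u - 4)*(u^2 - 3*u + 2) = (u - 4)*(u - 1)*(u - 2)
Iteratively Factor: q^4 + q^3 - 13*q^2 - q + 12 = (q - 1)*(q^3 + 2*q^2 - 11*q - 12) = (q - 1)*(q + 4)*(q^2 - 2*q - 3) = (q - 1)*(q + 1)*(q + 4)*(q - 3)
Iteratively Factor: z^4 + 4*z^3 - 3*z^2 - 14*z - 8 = (z + 1)*(z^3 + 3*z^2 - 6*z - 8) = (z + 1)^2*(z^2 + 2*z - 8) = (z + 1)^2*(z + 4)*(z - 2)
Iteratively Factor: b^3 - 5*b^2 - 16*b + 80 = (b - 5)*(b^2 - 16) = (b - 5)*(b + 4)*(b - 4)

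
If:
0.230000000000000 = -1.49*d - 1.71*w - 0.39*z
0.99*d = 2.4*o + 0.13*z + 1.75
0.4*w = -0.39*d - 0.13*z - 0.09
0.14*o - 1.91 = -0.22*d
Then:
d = 7.01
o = 2.62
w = -4.32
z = -8.43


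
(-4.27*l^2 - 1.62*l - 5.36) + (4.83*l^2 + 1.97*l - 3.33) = 0.56*l^2 + 0.35*l - 8.69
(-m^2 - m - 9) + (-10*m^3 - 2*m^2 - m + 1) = -10*m^3 - 3*m^2 - 2*m - 8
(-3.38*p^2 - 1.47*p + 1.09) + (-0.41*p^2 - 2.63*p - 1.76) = -3.79*p^2 - 4.1*p - 0.67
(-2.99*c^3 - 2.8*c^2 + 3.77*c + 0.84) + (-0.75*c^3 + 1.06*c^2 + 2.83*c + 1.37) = -3.74*c^3 - 1.74*c^2 + 6.6*c + 2.21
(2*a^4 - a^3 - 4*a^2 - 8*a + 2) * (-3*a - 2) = -6*a^5 - a^4 + 14*a^3 + 32*a^2 + 10*a - 4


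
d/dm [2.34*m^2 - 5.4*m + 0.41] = 4.68*m - 5.4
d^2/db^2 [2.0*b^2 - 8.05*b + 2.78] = 4.00000000000000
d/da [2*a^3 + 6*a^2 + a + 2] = 6*a^2 + 12*a + 1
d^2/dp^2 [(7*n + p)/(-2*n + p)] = -18*n/(2*n - p)^3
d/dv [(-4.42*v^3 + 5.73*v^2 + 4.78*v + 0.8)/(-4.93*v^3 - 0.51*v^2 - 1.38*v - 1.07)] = (30.5031*v^4 + 59.33*v^3 + 20.5506*v^2 - 11.4462*v - 4.0106)/(24.3049*v^6 + 5.0286*v^5 + 13.8669*v^4 + 11.9578*v^3 + 2.9958*v^2 + 2.9532*v + 1.1449)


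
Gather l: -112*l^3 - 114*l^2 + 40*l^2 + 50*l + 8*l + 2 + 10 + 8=-112*l^3 - 74*l^2 + 58*l + 20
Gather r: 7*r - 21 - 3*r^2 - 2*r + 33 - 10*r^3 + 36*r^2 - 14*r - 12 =-10*r^3 + 33*r^2 - 9*r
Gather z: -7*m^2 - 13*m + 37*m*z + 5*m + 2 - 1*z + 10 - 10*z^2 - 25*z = -7*m^2 - 8*m - 10*z^2 + z*(37*m - 26) + 12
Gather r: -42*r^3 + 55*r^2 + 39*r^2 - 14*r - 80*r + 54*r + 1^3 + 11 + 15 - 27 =-42*r^3 + 94*r^2 - 40*r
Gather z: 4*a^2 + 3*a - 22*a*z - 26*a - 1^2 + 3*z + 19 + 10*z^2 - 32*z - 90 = 4*a^2 - 23*a + 10*z^2 + z*(-22*a - 29) - 72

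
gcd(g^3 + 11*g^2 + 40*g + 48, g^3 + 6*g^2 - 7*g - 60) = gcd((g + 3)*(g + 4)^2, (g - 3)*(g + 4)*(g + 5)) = g + 4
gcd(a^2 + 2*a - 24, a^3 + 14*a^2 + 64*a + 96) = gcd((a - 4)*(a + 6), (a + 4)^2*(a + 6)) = a + 6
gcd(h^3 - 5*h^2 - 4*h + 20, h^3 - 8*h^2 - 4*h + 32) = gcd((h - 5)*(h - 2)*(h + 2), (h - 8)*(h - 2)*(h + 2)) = h^2 - 4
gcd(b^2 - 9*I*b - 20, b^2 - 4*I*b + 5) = b - 5*I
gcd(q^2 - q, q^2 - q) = q^2 - q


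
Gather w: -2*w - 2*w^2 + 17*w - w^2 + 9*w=-3*w^2 + 24*w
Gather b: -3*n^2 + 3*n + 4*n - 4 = -3*n^2 + 7*n - 4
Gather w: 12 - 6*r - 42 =-6*r - 30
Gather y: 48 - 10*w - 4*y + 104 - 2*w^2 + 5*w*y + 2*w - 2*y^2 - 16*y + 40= -2*w^2 - 8*w - 2*y^2 + y*(5*w - 20) + 192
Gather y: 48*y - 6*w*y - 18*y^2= -18*y^2 + y*(48 - 6*w)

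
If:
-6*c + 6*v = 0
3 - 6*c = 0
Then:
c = 1/2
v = 1/2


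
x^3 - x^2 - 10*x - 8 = (x - 4)*(x + 1)*(x + 2)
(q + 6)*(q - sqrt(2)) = q^2 - sqrt(2)*q + 6*q - 6*sqrt(2)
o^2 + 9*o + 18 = (o + 3)*(o + 6)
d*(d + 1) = d^2 + d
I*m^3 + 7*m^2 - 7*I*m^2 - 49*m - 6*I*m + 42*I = (m - 7)*(m - 6*I)*(I*m + 1)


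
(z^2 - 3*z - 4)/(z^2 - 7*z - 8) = (z - 4)/(z - 8)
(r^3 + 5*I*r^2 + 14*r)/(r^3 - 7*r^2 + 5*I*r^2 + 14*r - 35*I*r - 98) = r/(r - 7)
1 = 1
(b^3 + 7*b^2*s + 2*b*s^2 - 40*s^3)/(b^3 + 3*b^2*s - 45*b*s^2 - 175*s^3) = (-b^2 - 2*b*s + 8*s^2)/(-b^2 + 2*b*s + 35*s^2)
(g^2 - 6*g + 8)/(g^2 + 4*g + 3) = (g^2 - 6*g + 8)/(g^2 + 4*g + 3)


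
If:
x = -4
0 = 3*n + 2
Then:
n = -2/3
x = -4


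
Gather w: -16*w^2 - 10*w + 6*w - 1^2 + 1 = -16*w^2 - 4*w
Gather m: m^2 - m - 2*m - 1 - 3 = m^2 - 3*m - 4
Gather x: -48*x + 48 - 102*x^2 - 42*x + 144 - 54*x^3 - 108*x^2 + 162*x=-54*x^3 - 210*x^2 + 72*x + 192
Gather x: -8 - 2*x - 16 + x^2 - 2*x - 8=x^2 - 4*x - 32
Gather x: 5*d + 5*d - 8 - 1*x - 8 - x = 10*d - 2*x - 16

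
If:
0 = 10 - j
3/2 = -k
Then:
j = 10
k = -3/2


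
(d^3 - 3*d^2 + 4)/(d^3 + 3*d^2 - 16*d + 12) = (d^2 - d - 2)/(d^2 + 5*d - 6)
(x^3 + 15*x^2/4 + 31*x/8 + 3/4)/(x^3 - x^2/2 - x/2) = (8*x^3 + 30*x^2 + 31*x + 6)/(4*x*(2*x^2 - x - 1))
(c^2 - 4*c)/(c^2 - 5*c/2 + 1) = 2*c*(c - 4)/(2*c^2 - 5*c + 2)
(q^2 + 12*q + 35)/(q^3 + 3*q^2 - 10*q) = (q + 7)/(q*(q - 2))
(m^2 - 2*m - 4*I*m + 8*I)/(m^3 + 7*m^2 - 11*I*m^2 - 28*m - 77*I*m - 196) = (m - 2)/(m^2 + 7*m*(1 - I) - 49*I)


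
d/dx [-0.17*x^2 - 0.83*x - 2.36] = -0.34*x - 0.83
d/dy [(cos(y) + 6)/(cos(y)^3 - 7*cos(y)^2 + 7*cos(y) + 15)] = (-165*cos(y) + 11*cos(2*y) + cos(3*y) + 65)*sin(y)/(2*(cos(y)^3 - 7*cos(y)^2 + 7*cos(y) + 15)^2)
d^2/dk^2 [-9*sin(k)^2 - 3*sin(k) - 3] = 3*sin(k) - 18*cos(2*k)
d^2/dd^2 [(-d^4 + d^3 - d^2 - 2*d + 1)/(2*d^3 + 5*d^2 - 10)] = 2*(-39*d^6 - 84*d^5 + 234*d^4 - 60*d^3 - 915*d^2 + 60*d - 50)/(8*d^9 + 60*d^8 + 150*d^7 + 5*d^6 - 600*d^5 - 750*d^4 + 600*d^3 + 1500*d^2 - 1000)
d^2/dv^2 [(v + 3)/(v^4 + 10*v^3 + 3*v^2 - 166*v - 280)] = 2*(4*(v + 3)*(2*v^3 + 15*v^2 + 3*v - 83)^2 + (-4*v^3 - 30*v^2 - 6*v - 3*(v + 3)*(2*v^2 + 10*v + 1) + 166)*(v^4 + 10*v^3 + 3*v^2 - 166*v - 280))/(v^4 + 10*v^3 + 3*v^2 - 166*v - 280)^3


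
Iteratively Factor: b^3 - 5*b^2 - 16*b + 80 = (b - 4)*(b^2 - b - 20) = (b - 4)*(b + 4)*(b - 5)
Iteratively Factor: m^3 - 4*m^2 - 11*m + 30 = (m - 2)*(m^2 - 2*m - 15) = (m - 2)*(m + 3)*(m - 5)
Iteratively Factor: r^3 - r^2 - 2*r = (r + 1)*(r^2 - 2*r) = r*(r + 1)*(r - 2)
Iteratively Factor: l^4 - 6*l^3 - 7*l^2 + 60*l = (l)*(l^3 - 6*l^2 - 7*l + 60) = l*(l - 4)*(l^2 - 2*l - 15) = l*(l - 5)*(l - 4)*(l + 3)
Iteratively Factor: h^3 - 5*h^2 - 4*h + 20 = (h + 2)*(h^2 - 7*h + 10) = (h - 2)*(h + 2)*(h - 5)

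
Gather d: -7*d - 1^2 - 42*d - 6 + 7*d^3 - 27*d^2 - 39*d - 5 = 7*d^3 - 27*d^2 - 88*d - 12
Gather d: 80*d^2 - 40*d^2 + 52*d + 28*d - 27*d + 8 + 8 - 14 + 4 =40*d^2 + 53*d + 6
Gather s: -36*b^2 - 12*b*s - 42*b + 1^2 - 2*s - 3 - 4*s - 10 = -36*b^2 - 42*b + s*(-12*b - 6) - 12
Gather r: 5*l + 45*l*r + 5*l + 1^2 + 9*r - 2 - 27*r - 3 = 10*l + r*(45*l - 18) - 4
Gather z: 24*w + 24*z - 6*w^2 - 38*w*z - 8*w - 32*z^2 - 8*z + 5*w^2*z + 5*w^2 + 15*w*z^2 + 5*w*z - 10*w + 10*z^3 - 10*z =-w^2 + 6*w + 10*z^3 + z^2*(15*w - 32) + z*(5*w^2 - 33*w + 6)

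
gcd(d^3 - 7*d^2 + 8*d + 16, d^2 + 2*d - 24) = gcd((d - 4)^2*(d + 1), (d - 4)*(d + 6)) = d - 4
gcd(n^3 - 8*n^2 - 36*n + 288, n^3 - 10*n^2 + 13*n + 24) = n - 8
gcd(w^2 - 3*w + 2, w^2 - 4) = w - 2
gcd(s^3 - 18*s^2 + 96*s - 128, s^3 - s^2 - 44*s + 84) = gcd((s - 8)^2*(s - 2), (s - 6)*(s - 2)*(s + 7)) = s - 2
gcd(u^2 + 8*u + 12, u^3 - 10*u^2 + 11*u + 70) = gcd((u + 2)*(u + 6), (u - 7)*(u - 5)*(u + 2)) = u + 2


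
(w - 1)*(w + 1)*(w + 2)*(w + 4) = w^4 + 6*w^3 + 7*w^2 - 6*w - 8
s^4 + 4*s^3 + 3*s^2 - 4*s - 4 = (s - 1)*(s + 1)*(s + 2)^2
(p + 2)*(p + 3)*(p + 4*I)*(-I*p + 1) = -I*p^4 + 5*p^3 - 5*I*p^3 + 25*p^2 - 2*I*p^2 + 30*p + 20*I*p + 24*I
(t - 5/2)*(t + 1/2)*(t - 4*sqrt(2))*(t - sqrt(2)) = t^4 - 5*sqrt(2)*t^3 - 2*t^3 + 27*t^2/4 + 10*sqrt(2)*t^2 - 16*t + 25*sqrt(2)*t/4 - 10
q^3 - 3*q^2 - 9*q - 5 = (q - 5)*(q + 1)^2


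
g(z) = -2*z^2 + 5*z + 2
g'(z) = 5 - 4*z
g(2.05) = 3.84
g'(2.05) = -3.20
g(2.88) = -0.19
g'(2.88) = -6.52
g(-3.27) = -35.74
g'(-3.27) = 18.08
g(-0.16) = 1.15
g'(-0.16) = 5.64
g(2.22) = 3.24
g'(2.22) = -3.88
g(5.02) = -23.30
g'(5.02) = -15.08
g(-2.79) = -27.52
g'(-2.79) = 16.16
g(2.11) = 3.65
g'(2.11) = -3.44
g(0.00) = 2.00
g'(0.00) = 5.00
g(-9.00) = -205.00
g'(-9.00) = 41.00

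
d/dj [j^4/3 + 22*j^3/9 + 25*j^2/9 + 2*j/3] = 4*j^3/3 + 22*j^2/3 + 50*j/9 + 2/3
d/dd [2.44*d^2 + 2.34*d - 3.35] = 4.88*d + 2.34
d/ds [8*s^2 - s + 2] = 16*s - 1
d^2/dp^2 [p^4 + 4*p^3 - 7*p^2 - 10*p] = 12*p^2 + 24*p - 14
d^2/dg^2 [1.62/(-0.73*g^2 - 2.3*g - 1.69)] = (1.726596*g^2 + 5.43996*g - 1.62*(1.46*g + 2.3)*(2.92*g + 4.6) + 3.997188)/(0.73*g^2 + 2.3*g + 1.69)^3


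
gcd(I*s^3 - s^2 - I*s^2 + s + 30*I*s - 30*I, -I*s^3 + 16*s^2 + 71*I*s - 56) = 1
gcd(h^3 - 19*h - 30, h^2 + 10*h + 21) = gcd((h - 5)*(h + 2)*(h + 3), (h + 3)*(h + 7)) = h + 3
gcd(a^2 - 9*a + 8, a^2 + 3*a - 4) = a - 1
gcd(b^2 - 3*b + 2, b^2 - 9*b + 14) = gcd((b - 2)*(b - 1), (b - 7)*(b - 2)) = b - 2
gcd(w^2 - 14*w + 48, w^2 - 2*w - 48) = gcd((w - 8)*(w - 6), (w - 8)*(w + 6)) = w - 8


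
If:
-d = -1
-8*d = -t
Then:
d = 1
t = 8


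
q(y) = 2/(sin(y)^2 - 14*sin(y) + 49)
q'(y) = 2*(-2*sin(y)*cos(y) + 14*cos(y))/(sin(y)^2 - 14*sin(y) + 49)^2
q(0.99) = 0.05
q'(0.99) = 0.01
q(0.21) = 0.04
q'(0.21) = 0.01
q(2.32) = 0.05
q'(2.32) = -0.01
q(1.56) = 0.06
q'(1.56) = 0.00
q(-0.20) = 0.04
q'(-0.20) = 0.01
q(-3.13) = 0.04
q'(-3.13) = -0.01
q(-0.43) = 0.04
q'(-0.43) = 0.01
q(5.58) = 0.03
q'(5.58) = 0.01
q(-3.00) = 0.04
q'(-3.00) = -0.01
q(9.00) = 0.05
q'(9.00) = -0.01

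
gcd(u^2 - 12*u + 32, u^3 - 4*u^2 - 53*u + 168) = u - 8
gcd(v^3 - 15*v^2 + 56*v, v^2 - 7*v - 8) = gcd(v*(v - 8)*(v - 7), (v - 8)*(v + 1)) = v - 8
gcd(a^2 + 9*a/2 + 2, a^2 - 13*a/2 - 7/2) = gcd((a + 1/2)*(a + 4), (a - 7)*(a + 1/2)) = a + 1/2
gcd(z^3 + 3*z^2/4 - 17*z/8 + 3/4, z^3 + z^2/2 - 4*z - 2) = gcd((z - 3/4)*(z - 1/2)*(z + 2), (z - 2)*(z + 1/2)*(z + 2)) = z + 2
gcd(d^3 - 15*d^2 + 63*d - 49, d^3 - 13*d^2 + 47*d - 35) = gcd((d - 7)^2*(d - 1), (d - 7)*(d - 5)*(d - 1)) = d^2 - 8*d + 7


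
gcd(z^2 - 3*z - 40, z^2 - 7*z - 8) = z - 8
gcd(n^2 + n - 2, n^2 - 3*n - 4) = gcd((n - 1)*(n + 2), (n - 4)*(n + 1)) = 1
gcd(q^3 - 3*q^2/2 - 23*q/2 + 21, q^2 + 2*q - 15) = q - 3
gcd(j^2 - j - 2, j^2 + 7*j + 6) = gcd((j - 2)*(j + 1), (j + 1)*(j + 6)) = j + 1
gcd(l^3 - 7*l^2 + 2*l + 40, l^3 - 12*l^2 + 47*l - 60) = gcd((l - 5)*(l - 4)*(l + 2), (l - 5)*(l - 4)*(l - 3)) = l^2 - 9*l + 20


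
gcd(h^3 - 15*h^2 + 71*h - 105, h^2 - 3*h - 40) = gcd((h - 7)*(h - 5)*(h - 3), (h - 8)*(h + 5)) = 1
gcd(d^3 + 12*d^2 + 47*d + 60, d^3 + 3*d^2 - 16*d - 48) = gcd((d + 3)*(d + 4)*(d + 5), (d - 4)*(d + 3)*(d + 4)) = d^2 + 7*d + 12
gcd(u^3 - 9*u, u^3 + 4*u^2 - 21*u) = u^2 - 3*u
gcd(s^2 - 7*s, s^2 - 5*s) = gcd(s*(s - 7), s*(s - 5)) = s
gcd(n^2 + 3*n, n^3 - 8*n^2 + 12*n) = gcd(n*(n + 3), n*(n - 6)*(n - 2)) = n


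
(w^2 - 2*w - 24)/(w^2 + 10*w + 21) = (w^2 - 2*w - 24)/(w^2 + 10*w + 21)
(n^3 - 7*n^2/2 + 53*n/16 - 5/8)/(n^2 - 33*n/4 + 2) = (4*n^2 - 13*n + 10)/(4*(n - 8))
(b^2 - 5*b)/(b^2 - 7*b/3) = 3*(b - 5)/(3*b - 7)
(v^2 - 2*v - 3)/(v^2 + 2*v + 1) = (v - 3)/(v + 1)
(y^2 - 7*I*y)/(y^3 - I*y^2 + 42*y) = 1/(y + 6*I)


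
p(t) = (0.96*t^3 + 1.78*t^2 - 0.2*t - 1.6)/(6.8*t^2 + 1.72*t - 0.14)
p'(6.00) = 0.15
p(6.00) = 1.05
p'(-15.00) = 0.14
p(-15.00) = -1.89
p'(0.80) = 0.86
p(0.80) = -0.02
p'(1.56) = 0.27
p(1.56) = 0.32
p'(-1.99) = 0.10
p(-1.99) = -0.07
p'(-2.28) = 0.11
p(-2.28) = -0.10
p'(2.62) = 0.17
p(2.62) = 0.54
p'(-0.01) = 104.81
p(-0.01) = 10.21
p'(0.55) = 2.05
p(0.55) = -0.35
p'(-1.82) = 0.08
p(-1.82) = -0.06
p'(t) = (-13.6*t - 1.72)*(0.96*t^3 + 1.78*t^2 - 0.2*t - 1.6)/(6.8*t^2 + 1.72*t - 0.14)^2 + (2.88*t^2 + 3.56*t - 0.2)/(6.8*t^2 + 1.72*t - 0.14)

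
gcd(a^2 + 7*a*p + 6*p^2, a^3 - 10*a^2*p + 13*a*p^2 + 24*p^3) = a + p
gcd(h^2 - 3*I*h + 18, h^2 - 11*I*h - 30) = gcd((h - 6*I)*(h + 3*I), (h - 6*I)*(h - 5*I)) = h - 6*I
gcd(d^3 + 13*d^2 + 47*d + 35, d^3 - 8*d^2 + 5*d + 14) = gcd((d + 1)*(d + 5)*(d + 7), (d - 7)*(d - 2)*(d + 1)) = d + 1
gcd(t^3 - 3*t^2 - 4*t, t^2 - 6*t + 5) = 1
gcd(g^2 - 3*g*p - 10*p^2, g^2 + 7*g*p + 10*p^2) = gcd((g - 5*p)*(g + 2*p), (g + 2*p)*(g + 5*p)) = g + 2*p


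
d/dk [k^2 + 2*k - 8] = 2*k + 2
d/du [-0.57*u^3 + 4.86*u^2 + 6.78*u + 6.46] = -1.71*u^2 + 9.72*u + 6.78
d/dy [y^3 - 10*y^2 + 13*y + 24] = 3*y^2 - 20*y + 13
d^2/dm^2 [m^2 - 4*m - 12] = 2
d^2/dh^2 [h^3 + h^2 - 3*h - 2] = 6*h + 2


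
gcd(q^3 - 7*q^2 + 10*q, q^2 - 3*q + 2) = q - 2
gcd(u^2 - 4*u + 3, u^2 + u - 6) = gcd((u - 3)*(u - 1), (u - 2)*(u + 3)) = 1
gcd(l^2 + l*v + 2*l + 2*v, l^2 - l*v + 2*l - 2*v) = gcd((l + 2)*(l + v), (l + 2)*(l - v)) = l + 2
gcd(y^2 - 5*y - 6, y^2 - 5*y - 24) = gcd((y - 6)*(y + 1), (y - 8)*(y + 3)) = 1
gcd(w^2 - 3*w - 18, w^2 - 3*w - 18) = w^2 - 3*w - 18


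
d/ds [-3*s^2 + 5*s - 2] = 5 - 6*s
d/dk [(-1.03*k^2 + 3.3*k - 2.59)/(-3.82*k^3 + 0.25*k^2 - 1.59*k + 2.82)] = (-3.9346*k^4 + 25.212*k^3 - 28.8687*k^2 - 4.5142*k + 5.1879)/(14.5924*k^6 - 1.91*k^5 + 12.2101*k^4 - 22.3398*k^3 + 3.9381*k^2 - 8.9676*k + 7.9524)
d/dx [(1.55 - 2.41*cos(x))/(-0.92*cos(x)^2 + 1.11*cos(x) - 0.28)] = (2.2172*cos(x)^2 - 2.852*cos(x) + 1.0457)*sin(x)/(0.8464*cos(x)^4 - 2.0424*cos(x)^3 + 1.7473*cos(x)^2 - 0.6216*cos(x) + 0.0784)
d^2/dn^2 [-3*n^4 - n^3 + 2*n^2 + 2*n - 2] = -36*n^2 - 6*n + 4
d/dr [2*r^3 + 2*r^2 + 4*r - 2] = 6*r^2 + 4*r + 4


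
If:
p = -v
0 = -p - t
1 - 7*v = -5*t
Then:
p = -1/2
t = 1/2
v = 1/2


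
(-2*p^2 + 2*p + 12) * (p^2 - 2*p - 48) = -2*p^4 + 6*p^3 + 104*p^2 - 120*p - 576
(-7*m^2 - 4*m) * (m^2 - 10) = -7*m^4 - 4*m^3 + 70*m^2 + 40*m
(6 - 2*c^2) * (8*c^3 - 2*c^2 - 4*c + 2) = -16*c^5 + 4*c^4 + 56*c^3 - 16*c^2 - 24*c + 12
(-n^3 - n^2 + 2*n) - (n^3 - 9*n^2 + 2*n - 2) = -2*n^3 + 8*n^2 + 2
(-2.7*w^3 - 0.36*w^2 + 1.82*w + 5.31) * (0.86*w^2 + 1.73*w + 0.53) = -2.322*w^5 - 4.9806*w^4 - 0.4886*w^3 + 7.5244*w^2 + 10.1509*w + 2.8143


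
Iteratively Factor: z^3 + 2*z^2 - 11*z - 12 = (z + 4)*(z^2 - 2*z - 3) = (z + 1)*(z + 4)*(z - 3)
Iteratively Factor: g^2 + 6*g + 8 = (g + 4)*(g + 2)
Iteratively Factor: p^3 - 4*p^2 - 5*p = (p)*(p^2 - 4*p - 5) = p*(p + 1)*(p - 5)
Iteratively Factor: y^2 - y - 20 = (y + 4)*(y - 5)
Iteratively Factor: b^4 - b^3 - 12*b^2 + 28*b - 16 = (b - 2)*(b^3 + b^2 - 10*b + 8) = (b - 2)*(b + 4)*(b^2 - 3*b + 2) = (b - 2)*(b - 1)*(b + 4)*(b - 2)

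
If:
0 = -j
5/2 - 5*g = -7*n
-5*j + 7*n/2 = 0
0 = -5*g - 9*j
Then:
No Solution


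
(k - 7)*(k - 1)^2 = k^3 - 9*k^2 + 15*k - 7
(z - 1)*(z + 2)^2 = z^3 + 3*z^2 - 4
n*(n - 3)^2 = n^3 - 6*n^2 + 9*n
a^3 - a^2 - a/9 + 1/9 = (a - 1)*(a - 1/3)*(a + 1/3)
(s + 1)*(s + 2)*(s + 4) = s^3 + 7*s^2 + 14*s + 8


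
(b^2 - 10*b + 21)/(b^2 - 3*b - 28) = (b - 3)/(b + 4)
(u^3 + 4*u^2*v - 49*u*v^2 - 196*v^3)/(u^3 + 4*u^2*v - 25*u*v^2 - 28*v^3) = (u^2 - 3*u*v - 28*v^2)/(u^2 - 3*u*v - 4*v^2)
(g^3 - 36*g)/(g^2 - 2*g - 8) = g*(36 - g^2)/(-g^2 + 2*g + 8)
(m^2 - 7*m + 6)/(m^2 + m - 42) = (m - 1)/(m + 7)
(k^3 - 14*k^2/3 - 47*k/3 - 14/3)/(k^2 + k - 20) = (3*k^3 - 14*k^2 - 47*k - 14)/(3*(k^2 + k - 20))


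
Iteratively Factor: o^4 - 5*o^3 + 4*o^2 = (o - 4)*(o^3 - o^2) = o*(o - 4)*(o^2 - o) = o^2*(o - 4)*(o - 1)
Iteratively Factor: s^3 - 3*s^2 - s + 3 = (s + 1)*(s^2 - 4*s + 3) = (s - 3)*(s + 1)*(s - 1)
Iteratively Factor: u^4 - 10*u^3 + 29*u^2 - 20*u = (u - 5)*(u^3 - 5*u^2 + 4*u) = (u - 5)*(u - 1)*(u^2 - 4*u) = (u - 5)*(u - 4)*(u - 1)*(u)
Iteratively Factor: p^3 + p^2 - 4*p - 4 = (p - 2)*(p^2 + 3*p + 2) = (p - 2)*(p + 2)*(p + 1)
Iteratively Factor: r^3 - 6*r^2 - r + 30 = (r - 5)*(r^2 - r - 6) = (r - 5)*(r - 3)*(r + 2)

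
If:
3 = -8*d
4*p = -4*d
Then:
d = -3/8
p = 3/8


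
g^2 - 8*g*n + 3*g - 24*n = (g + 3)*(g - 8*n)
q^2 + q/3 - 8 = (q - 8/3)*(q + 3)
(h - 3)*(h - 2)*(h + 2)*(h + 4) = h^4 + h^3 - 16*h^2 - 4*h + 48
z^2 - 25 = (z - 5)*(z + 5)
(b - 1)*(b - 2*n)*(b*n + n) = b^3*n - 2*b^2*n^2 - b*n + 2*n^2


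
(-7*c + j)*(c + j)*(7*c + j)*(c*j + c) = -49*c^4*j - 49*c^4 - 49*c^3*j^2 - 49*c^3*j + c^2*j^3 + c^2*j^2 + c*j^4 + c*j^3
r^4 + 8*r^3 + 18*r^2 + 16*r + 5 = (r + 1)^3*(r + 5)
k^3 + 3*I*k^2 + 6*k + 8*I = (k - 2*I)*(k + I)*(k + 4*I)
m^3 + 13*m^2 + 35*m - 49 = (m - 1)*(m + 7)^2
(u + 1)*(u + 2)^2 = u^3 + 5*u^2 + 8*u + 4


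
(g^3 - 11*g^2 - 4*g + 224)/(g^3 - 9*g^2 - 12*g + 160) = (g - 7)/(g - 5)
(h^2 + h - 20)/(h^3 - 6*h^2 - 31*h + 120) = (h - 4)/(h^2 - 11*h + 24)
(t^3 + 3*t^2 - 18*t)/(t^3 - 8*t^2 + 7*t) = (t^2 + 3*t - 18)/(t^2 - 8*t + 7)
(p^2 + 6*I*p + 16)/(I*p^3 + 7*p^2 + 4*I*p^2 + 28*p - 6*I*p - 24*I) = (-I*p^2 + 6*p - 16*I)/(p^3 + p^2*(4 - 7*I) + p*(-6 - 28*I) - 24)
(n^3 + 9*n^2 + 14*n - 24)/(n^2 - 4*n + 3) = (n^2 + 10*n + 24)/(n - 3)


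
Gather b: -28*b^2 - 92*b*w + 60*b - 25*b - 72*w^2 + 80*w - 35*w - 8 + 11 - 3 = -28*b^2 + b*(35 - 92*w) - 72*w^2 + 45*w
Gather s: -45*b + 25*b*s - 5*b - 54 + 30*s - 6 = -50*b + s*(25*b + 30) - 60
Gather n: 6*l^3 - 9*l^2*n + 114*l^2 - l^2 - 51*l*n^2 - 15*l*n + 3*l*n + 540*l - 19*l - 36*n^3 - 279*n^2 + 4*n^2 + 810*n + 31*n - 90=6*l^3 + 113*l^2 + 521*l - 36*n^3 + n^2*(-51*l - 275) + n*(-9*l^2 - 12*l + 841) - 90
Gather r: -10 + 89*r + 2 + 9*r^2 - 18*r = 9*r^2 + 71*r - 8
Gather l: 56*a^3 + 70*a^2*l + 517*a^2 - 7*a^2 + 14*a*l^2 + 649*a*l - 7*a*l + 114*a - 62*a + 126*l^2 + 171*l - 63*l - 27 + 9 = 56*a^3 + 510*a^2 + 52*a + l^2*(14*a + 126) + l*(70*a^2 + 642*a + 108) - 18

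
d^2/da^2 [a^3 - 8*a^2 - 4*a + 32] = 6*a - 16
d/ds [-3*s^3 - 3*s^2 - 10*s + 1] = -9*s^2 - 6*s - 10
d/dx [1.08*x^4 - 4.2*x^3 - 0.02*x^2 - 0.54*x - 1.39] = 4.32*x^3 - 12.6*x^2 - 0.04*x - 0.54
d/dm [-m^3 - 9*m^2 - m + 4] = -3*m^2 - 18*m - 1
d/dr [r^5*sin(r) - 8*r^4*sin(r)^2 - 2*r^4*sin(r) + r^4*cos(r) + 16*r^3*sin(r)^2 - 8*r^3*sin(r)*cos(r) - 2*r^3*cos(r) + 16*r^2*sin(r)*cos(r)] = r*(r^4*cos(r) + 4*r^3*sin(r) - 8*r^3*sin(2*r) - 2*r^3*cos(r) - 6*r^2*sin(r) + 16*r^2*sin(2*r) + 4*r^2*cos(r) + 8*r^2*cos(2*r) - 16*r^2 - 12*r*sin(2*r) - 6*r*cos(r) - 8*r*cos(2*r) + 24*r + 16*sin(2*r))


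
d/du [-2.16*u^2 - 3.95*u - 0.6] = -4.32*u - 3.95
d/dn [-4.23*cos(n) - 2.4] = 4.23*sin(n)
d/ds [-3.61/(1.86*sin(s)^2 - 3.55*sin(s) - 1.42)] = (13.4292*sin(s) - 12.8155)*cos(s)/(-1.86*sin(s)^2 + 3.55*sin(s) + 1.42)^2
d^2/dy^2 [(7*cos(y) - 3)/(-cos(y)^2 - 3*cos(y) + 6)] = 2*(63*(1 - cos(2*y))^2*cos(y) - 33*(1 - cos(2*y))^2 + 619*cos(y) - 42*cos(2*y) + 267*cos(3*y) - 14*cos(5*y) - 558)/(6*cos(y) + cos(2*y) - 11)^3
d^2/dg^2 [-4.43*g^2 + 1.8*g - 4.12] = -8.86000000000000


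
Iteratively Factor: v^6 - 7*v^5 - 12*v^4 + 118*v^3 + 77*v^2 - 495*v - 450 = (v - 5)*(v^5 - 2*v^4 - 22*v^3 + 8*v^2 + 117*v + 90) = (v - 5)*(v + 2)*(v^4 - 4*v^3 - 14*v^2 + 36*v + 45) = (v - 5)^2*(v + 2)*(v^3 + v^2 - 9*v - 9) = (v - 5)^2*(v - 3)*(v + 2)*(v^2 + 4*v + 3) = (v - 5)^2*(v - 3)*(v + 1)*(v + 2)*(v + 3)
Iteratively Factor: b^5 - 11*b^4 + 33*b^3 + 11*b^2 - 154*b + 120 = (b + 2)*(b^4 - 13*b^3 + 59*b^2 - 107*b + 60) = (b - 1)*(b + 2)*(b^3 - 12*b^2 + 47*b - 60) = (b - 5)*(b - 1)*(b + 2)*(b^2 - 7*b + 12) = (b - 5)*(b - 3)*(b - 1)*(b + 2)*(b - 4)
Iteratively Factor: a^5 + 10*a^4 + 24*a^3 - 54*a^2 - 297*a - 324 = (a + 3)*(a^4 + 7*a^3 + 3*a^2 - 63*a - 108) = (a + 3)^2*(a^3 + 4*a^2 - 9*a - 36) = (a - 3)*(a + 3)^2*(a^2 + 7*a + 12) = (a - 3)*(a + 3)^2*(a + 4)*(a + 3)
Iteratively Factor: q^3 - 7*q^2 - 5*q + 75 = (q + 3)*(q^2 - 10*q + 25) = (q - 5)*(q + 3)*(q - 5)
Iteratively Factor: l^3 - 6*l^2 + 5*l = (l - 1)*(l^2 - 5*l) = (l - 5)*(l - 1)*(l)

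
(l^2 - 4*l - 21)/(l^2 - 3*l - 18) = (l - 7)/(l - 6)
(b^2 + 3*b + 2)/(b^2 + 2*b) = (b + 1)/b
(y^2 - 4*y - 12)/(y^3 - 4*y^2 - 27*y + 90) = (y + 2)/(y^2 + 2*y - 15)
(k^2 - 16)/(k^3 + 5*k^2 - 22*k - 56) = (k + 4)/(k^2 + 9*k + 14)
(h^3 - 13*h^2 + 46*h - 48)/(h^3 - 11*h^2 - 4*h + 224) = (h^2 - 5*h + 6)/(h^2 - 3*h - 28)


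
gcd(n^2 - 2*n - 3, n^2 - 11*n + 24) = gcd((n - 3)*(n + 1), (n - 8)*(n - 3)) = n - 3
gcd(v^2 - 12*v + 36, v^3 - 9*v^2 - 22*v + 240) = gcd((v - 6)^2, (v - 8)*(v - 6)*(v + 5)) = v - 6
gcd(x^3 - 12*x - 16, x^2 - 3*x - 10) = x + 2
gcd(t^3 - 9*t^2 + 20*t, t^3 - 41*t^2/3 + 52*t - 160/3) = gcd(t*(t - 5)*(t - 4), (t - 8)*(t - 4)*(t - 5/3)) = t - 4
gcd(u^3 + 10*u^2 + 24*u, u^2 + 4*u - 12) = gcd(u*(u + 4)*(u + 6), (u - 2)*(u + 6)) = u + 6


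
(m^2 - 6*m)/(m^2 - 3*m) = (m - 6)/(m - 3)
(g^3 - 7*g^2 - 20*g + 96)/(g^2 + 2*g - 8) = (g^2 - 11*g + 24)/(g - 2)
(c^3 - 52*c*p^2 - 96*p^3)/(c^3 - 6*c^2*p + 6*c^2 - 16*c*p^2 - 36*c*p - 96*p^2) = (c + 6*p)/(c + 6)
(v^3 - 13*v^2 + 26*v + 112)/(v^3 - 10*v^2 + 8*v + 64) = (v - 7)/(v - 4)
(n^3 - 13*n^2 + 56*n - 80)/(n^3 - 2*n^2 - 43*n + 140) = (n - 4)/(n + 7)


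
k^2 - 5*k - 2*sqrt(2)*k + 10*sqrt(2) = (k - 5)*(k - 2*sqrt(2))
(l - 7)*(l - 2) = l^2 - 9*l + 14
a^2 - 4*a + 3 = (a - 3)*(a - 1)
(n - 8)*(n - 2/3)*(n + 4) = n^3 - 14*n^2/3 - 88*n/3 + 64/3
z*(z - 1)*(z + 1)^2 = z^4 + z^3 - z^2 - z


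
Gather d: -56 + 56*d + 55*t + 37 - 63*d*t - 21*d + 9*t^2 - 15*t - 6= d*(35 - 63*t) + 9*t^2 + 40*t - 25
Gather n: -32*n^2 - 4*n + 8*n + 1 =-32*n^2 + 4*n + 1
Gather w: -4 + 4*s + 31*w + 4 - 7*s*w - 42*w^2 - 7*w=4*s - 42*w^2 + w*(24 - 7*s)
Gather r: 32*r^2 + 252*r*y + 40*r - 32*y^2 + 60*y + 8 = 32*r^2 + r*(252*y + 40) - 32*y^2 + 60*y + 8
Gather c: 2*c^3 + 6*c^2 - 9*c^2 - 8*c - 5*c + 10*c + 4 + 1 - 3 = 2*c^3 - 3*c^2 - 3*c + 2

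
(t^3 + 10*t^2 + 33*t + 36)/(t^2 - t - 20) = (t^2 + 6*t + 9)/(t - 5)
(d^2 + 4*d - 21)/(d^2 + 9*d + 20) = (d^2 + 4*d - 21)/(d^2 + 9*d + 20)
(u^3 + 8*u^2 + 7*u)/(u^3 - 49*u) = (u + 1)/(u - 7)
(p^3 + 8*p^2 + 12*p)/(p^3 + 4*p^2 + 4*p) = (p + 6)/(p + 2)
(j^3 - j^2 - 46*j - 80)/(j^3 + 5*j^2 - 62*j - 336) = (j^2 + 7*j + 10)/(j^2 + 13*j + 42)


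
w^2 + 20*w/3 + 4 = (w + 2/3)*(w + 6)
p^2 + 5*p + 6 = (p + 2)*(p + 3)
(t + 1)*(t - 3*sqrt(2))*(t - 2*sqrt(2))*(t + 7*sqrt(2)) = t^4 + t^3 + 2*sqrt(2)*t^3 - 58*t^2 + 2*sqrt(2)*t^2 - 58*t + 84*sqrt(2)*t + 84*sqrt(2)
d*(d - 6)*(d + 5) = d^3 - d^2 - 30*d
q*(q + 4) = q^2 + 4*q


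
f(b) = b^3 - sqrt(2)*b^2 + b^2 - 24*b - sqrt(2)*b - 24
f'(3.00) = -0.90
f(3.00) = -76.97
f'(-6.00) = 87.56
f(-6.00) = -102.43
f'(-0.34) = -24.79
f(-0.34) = -15.45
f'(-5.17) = 59.06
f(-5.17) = -41.87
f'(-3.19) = 7.76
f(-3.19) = 20.39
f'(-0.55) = -24.05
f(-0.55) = -10.31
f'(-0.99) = -21.65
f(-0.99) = -0.22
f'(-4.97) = 52.81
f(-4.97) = -30.69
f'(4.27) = 25.75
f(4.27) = -62.22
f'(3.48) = 8.03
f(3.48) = -75.31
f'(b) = 3*b^2 - 2*sqrt(2)*b + 2*b - 24 - sqrt(2)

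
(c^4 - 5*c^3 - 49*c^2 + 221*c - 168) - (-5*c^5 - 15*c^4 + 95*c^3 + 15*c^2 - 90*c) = 5*c^5 + 16*c^4 - 100*c^3 - 64*c^2 + 311*c - 168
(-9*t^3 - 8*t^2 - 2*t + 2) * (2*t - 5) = -18*t^4 + 29*t^3 + 36*t^2 + 14*t - 10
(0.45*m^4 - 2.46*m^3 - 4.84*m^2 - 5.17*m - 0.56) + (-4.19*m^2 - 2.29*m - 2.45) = 0.45*m^4 - 2.46*m^3 - 9.03*m^2 - 7.46*m - 3.01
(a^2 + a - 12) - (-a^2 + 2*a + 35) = 2*a^2 - a - 47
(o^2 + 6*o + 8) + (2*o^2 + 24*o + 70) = 3*o^2 + 30*o + 78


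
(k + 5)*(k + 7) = k^2 + 12*k + 35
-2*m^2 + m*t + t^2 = (-m + t)*(2*m + t)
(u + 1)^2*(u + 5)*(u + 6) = u^4 + 13*u^3 + 53*u^2 + 71*u + 30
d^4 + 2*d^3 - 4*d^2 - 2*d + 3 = (d - 1)^2*(d + 1)*(d + 3)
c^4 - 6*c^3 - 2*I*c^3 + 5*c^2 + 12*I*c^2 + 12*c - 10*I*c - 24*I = (c - 4)*(c - 3)*(c + 1)*(c - 2*I)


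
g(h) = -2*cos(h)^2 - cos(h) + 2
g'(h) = 4*sin(h)*cos(h) + sin(h)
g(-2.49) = 1.53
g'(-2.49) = 1.32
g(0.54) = -0.33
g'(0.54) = 2.28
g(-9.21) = 1.07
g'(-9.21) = 0.62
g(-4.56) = 2.11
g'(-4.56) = 0.39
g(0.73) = 0.14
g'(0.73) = 2.65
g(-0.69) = 0.04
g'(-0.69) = -2.60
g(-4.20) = 2.01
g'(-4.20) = -0.84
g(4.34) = 2.10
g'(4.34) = 0.42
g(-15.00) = 1.61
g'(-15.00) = 1.33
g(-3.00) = 1.03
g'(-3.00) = 0.42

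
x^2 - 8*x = x*(x - 8)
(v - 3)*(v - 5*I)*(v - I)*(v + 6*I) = v^4 - 3*v^3 + 31*v^2 - 93*v - 30*I*v + 90*I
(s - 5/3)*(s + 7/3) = s^2 + 2*s/3 - 35/9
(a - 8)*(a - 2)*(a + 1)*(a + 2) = a^4 - 7*a^3 - 12*a^2 + 28*a + 32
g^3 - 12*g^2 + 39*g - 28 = (g - 7)*(g - 4)*(g - 1)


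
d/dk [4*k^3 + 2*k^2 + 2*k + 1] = 12*k^2 + 4*k + 2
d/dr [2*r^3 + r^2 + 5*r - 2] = 6*r^2 + 2*r + 5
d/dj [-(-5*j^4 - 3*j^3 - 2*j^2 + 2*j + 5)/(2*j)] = 15*j^2/2 + 3*j + 1 + 5/(2*j^2)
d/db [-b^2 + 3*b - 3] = 3 - 2*b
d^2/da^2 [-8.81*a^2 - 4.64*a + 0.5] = -17.6200000000000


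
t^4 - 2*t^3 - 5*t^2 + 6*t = t*(t - 3)*(t - 1)*(t + 2)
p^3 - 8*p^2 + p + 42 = (p - 7)*(p - 3)*(p + 2)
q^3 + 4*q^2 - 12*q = q*(q - 2)*(q + 6)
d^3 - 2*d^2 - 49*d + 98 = (d - 7)*(d - 2)*(d + 7)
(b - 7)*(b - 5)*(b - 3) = b^3 - 15*b^2 + 71*b - 105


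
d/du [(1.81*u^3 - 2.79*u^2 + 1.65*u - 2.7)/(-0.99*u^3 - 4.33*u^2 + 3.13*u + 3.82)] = (8.88178419700125e-16*u^5 - 10.5994*u^4 + 14.5976*u^3 + 11.1354*u^2 - 44.6976*u + 14.754)/(0.9801*u^6 + 8.5734*u^5 + 12.5515*u^4 - 34.6694*u^3 - 23.2843*u^2 + 23.9132*u + 14.5924)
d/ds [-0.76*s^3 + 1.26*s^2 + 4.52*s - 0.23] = -2.28*s^2 + 2.52*s + 4.52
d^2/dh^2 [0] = 0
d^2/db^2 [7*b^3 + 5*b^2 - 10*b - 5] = 42*b + 10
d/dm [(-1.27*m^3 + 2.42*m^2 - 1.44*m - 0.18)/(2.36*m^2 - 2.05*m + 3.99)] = (-2.9972*m^4 + 5.207*m^3 - 16.7645*m^2 + 20.1612*m - 6.1146)/(5.5696*m^4 - 9.676*m^3 + 23.0353*m^2 - 16.359*m + 15.9201)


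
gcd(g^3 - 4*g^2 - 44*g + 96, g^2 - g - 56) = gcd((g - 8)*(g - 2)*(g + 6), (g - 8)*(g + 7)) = g - 8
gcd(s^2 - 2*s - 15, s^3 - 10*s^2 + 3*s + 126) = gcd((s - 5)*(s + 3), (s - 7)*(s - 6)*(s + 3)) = s + 3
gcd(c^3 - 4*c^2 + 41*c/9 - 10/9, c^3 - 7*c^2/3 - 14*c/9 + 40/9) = c^2 - 11*c/3 + 10/3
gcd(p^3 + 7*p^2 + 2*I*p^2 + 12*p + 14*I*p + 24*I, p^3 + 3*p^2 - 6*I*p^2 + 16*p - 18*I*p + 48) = p^2 + p*(3 + 2*I) + 6*I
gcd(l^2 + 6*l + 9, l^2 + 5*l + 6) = l + 3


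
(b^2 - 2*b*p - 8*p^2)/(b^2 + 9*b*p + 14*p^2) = (b - 4*p)/(b + 7*p)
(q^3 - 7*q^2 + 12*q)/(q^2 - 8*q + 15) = q*(q - 4)/(q - 5)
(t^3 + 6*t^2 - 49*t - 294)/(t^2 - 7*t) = t + 13 + 42/t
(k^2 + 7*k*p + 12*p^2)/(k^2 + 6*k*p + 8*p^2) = (k + 3*p)/(k + 2*p)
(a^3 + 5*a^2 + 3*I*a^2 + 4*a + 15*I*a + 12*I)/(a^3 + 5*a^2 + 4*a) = (a + 3*I)/a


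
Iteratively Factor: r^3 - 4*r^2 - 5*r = (r + 1)*(r^2 - 5*r) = r*(r + 1)*(r - 5)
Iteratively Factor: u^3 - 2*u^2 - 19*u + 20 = (u + 4)*(u^2 - 6*u + 5) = (u - 5)*(u + 4)*(u - 1)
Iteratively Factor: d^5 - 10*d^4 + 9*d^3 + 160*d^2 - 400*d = (d - 5)*(d^4 - 5*d^3 - 16*d^2 + 80*d) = d*(d - 5)*(d^3 - 5*d^2 - 16*d + 80) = d*(d - 5)^2*(d^2 - 16) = d*(d - 5)^2*(d + 4)*(d - 4)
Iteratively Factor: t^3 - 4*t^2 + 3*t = (t - 3)*(t^2 - t) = (t - 3)*(t - 1)*(t)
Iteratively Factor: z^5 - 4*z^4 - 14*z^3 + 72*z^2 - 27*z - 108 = (z - 3)*(z^4 - z^3 - 17*z^2 + 21*z + 36) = (z - 3)^2*(z^3 + 2*z^2 - 11*z - 12) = (z - 3)^2*(z + 1)*(z^2 + z - 12) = (z - 3)^2*(z + 1)*(z + 4)*(z - 3)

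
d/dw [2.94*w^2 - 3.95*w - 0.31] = 5.88*w - 3.95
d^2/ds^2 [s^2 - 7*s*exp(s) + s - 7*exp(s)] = -7*s*exp(s) - 21*exp(s) + 2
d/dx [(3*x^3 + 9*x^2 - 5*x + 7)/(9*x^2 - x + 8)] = 3*(9*x^4 - 2*x^3 + 36*x^2 + 6*x - 11)/(81*x^4 - 18*x^3 + 145*x^2 - 16*x + 64)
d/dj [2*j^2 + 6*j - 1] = 4*j + 6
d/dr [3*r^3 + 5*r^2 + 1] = r*(9*r + 10)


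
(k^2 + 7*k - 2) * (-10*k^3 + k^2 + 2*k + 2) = -10*k^5 - 69*k^4 + 29*k^3 + 14*k^2 + 10*k - 4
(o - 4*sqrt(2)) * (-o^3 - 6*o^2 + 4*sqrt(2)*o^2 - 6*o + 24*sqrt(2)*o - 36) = -o^4 - 6*o^3 + 8*sqrt(2)*o^3 - 38*o^2 + 48*sqrt(2)*o^2 - 228*o + 24*sqrt(2)*o + 144*sqrt(2)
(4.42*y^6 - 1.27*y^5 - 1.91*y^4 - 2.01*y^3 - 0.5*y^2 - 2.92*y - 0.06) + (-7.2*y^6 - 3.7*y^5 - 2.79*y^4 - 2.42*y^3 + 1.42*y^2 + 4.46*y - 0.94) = -2.78*y^6 - 4.97*y^5 - 4.7*y^4 - 4.43*y^3 + 0.92*y^2 + 1.54*y - 1.0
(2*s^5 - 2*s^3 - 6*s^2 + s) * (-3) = -6*s^5 + 6*s^3 + 18*s^2 - 3*s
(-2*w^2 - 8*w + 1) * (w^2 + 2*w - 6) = -2*w^4 - 12*w^3 - 3*w^2 + 50*w - 6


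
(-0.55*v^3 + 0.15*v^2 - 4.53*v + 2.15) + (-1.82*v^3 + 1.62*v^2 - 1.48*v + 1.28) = -2.37*v^3 + 1.77*v^2 - 6.01*v + 3.43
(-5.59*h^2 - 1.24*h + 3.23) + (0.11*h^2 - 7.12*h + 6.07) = -5.48*h^2 - 8.36*h + 9.3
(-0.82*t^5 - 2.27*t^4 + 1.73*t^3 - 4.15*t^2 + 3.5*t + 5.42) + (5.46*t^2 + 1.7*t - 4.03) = -0.82*t^5 - 2.27*t^4 + 1.73*t^3 + 1.31*t^2 + 5.2*t + 1.39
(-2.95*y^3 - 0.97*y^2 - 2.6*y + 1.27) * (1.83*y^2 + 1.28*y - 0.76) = -5.3985*y^5 - 5.5511*y^4 - 3.7576*y^3 - 0.2667*y^2 + 3.6016*y - 0.9652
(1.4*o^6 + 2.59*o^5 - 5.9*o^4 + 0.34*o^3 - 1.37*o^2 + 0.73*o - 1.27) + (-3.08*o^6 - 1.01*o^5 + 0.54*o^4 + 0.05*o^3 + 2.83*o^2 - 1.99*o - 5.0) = -1.68*o^6 + 1.58*o^5 - 5.36*o^4 + 0.39*o^3 + 1.46*o^2 - 1.26*o - 6.27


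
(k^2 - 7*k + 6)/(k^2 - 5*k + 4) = (k - 6)/(k - 4)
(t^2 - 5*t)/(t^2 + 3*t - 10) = t*(t - 5)/(t^2 + 3*t - 10)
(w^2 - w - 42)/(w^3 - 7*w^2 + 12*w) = (w^2 - w - 42)/(w*(w^2 - 7*w + 12))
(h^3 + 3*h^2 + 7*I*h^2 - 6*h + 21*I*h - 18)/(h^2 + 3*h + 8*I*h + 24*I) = (h^2 + 7*I*h - 6)/(h + 8*I)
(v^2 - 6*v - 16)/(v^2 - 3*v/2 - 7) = 2*(v - 8)/(2*v - 7)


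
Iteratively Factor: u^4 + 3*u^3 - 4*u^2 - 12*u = (u + 2)*(u^3 + u^2 - 6*u) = (u + 2)*(u + 3)*(u^2 - 2*u) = u*(u + 2)*(u + 3)*(u - 2)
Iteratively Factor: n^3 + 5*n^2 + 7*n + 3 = (n + 1)*(n^2 + 4*n + 3) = (n + 1)*(n + 3)*(n + 1)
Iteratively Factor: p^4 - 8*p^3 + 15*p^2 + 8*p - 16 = (p - 4)*(p^3 - 4*p^2 - p + 4) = (p - 4)*(p + 1)*(p^2 - 5*p + 4) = (p - 4)*(p - 1)*(p + 1)*(p - 4)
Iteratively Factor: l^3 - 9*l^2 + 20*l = (l)*(l^2 - 9*l + 20) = l*(l - 5)*(l - 4)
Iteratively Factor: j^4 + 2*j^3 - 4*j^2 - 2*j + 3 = (j + 3)*(j^3 - j^2 - j + 1) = (j + 1)*(j + 3)*(j^2 - 2*j + 1) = (j - 1)*(j + 1)*(j + 3)*(j - 1)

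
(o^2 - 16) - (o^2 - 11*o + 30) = 11*o - 46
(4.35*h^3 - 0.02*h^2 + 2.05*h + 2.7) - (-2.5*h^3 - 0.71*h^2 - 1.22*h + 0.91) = 6.85*h^3 + 0.69*h^2 + 3.27*h + 1.79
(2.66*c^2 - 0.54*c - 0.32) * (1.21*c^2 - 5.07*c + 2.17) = 3.2186*c^4 - 14.1396*c^3 + 8.1228*c^2 + 0.4506*c - 0.6944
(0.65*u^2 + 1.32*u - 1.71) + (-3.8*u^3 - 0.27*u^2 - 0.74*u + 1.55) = -3.8*u^3 + 0.38*u^2 + 0.58*u - 0.16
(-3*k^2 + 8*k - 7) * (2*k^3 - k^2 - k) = -6*k^5 + 19*k^4 - 19*k^3 - k^2 + 7*k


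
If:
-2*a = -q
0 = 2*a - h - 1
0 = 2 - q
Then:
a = 1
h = 1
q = 2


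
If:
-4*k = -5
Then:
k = 5/4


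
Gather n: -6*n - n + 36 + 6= 42 - 7*n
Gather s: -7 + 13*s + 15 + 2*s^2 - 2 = 2*s^2 + 13*s + 6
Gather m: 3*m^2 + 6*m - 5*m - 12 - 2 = 3*m^2 + m - 14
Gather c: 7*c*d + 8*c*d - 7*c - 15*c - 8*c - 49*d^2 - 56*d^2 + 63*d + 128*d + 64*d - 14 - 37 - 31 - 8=c*(15*d - 30) - 105*d^2 + 255*d - 90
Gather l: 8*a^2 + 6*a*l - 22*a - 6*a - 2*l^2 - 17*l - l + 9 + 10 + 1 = 8*a^2 - 28*a - 2*l^2 + l*(6*a - 18) + 20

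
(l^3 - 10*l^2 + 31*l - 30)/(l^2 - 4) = (l^2 - 8*l + 15)/(l + 2)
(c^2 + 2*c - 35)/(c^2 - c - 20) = (c + 7)/(c + 4)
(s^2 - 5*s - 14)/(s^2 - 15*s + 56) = (s + 2)/(s - 8)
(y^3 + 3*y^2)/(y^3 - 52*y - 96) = y^2*(y + 3)/(y^3 - 52*y - 96)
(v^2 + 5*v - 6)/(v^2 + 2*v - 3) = (v + 6)/(v + 3)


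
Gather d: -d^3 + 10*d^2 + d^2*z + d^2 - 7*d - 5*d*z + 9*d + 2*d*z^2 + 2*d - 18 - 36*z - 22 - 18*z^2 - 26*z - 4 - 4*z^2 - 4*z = -d^3 + d^2*(z + 11) + d*(2*z^2 - 5*z + 4) - 22*z^2 - 66*z - 44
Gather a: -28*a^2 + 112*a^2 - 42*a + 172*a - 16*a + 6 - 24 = 84*a^2 + 114*a - 18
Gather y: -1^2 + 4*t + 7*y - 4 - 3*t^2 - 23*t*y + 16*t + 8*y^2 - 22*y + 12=-3*t^2 + 20*t + 8*y^2 + y*(-23*t - 15) + 7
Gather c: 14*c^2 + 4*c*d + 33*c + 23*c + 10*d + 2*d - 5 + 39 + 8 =14*c^2 + c*(4*d + 56) + 12*d + 42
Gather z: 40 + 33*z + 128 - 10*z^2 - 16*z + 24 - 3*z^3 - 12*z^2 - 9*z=-3*z^3 - 22*z^2 + 8*z + 192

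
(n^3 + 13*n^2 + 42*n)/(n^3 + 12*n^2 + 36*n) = (n + 7)/(n + 6)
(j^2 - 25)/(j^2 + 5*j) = (j - 5)/j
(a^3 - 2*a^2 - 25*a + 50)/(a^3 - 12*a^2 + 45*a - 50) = (a + 5)/(a - 5)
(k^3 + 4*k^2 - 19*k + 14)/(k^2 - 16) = (k^3 + 4*k^2 - 19*k + 14)/(k^2 - 16)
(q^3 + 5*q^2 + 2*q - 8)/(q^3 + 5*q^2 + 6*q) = (q^2 + 3*q - 4)/(q*(q + 3))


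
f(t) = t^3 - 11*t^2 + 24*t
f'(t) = 3*t^2 - 22*t + 24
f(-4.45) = -412.75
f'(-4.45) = 181.31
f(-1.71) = -78.21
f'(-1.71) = 70.39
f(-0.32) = -8.84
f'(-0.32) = 31.35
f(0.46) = 8.81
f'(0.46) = 14.51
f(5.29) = -32.83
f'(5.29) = -8.43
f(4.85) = -28.26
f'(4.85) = -12.13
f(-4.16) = -362.19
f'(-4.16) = 167.44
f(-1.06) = -38.99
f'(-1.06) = 50.69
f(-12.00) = -3600.00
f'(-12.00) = 720.00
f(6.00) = -36.00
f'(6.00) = 0.00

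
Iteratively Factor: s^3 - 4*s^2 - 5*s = (s + 1)*(s^2 - 5*s) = (s - 5)*(s + 1)*(s)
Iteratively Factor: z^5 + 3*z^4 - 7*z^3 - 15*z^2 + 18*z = (z)*(z^4 + 3*z^3 - 7*z^2 - 15*z + 18) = z*(z + 3)*(z^3 - 7*z + 6) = z*(z - 1)*(z + 3)*(z^2 + z - 6) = z*(z - 2)*(z - 1)*(z + 3)*(z + 3)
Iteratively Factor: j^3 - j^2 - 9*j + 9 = (j - 1)*(j^2 - 9) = (j - 3)*(j - 1)*(j + 3)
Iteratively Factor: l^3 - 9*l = (l)*(l^2 - 9) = l*(l + 3)*(l - 3)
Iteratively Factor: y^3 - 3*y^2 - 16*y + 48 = (y + 4)*(y^2 - 7*y + 12) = (y - 3)*(y + 4)*(y - 4)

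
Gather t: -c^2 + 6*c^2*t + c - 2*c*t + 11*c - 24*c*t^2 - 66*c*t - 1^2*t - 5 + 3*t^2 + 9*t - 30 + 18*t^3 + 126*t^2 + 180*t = -c^2 + 12*c + 18*t^3 + t^2*(129 - 24*c) + t*(6*c^2 - 68*c + 188) - 35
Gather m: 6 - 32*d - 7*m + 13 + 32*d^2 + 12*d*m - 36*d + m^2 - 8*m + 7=32*d^2 - 68*d + m^2 + m*(12*d - 15) + 26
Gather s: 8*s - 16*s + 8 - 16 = -8*s - 8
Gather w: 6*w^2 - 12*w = 6*w^2 - 12*w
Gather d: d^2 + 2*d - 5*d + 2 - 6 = d^2 - 3*d - 4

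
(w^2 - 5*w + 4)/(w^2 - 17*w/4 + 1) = 4*(w - 1)/(4*w - 1)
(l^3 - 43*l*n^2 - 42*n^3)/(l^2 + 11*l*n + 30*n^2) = (l^2 - 6*l*n - 7*n^2)/(l + 5*n)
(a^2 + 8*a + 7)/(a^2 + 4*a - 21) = (a + 1)/(a - 3)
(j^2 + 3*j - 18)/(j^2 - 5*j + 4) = (j^2 + 3*j - 18)/(j^2 - 5*j + 4)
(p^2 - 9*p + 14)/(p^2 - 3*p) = (p^2 - 9*p + 14)/(p*(p - 3))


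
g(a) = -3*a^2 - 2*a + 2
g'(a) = -6*a - 2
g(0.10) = 1.77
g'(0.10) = -2.60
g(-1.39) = -1.02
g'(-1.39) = 6.34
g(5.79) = -110.15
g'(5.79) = -36.74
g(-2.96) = -18.36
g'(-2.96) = 15.76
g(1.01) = -3.08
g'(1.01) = -8.06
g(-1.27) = -0.30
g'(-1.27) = 5.62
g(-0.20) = 2.28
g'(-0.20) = -0.80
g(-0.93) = 1.27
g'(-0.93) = 3.58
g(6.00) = -118.00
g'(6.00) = -38.00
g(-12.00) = -406.00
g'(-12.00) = 70.00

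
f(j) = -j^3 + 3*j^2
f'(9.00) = -189.00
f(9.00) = -486.00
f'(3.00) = -9.00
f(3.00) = 0.00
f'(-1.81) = -20.69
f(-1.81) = 15.76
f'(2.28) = -1.92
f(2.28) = 3.74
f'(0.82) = 2.90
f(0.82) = 1.47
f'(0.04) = 0.24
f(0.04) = 0.00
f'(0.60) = 2.52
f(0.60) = 0.86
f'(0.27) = 1.40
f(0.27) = 0.20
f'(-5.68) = -130.87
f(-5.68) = 280.04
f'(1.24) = 2.83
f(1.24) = 2.71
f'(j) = -3*j^2 + 6*j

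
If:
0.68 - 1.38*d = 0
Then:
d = 0.49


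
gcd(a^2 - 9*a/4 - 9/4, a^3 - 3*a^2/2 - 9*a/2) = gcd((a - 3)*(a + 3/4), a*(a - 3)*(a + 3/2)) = a - 3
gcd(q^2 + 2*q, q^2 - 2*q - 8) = q + 2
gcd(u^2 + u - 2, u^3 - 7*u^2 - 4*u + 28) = u + 2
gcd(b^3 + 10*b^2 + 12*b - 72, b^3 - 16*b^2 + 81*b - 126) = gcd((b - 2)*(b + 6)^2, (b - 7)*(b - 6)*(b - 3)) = 1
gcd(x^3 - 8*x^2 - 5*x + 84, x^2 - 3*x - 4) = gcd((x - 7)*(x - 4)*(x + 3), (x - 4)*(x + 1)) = x - 4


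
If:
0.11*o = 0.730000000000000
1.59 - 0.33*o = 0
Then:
No Solution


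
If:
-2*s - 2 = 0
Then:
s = -1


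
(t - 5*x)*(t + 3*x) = t^2 - 2*t*x - 15*x^2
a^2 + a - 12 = (a - 3)*(a + 4)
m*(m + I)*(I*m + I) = I*m^3 - m^2 + I*m^2 - m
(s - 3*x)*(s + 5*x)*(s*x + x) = s^3*x + 2*s^2*x^2 + s^2*x - 15*s*x^3 + 2*s*x^2 - 15*x^3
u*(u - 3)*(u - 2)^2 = u^4 - 7*u^3 + 16*u^2 - 12*u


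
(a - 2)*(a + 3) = a^2 + a - 6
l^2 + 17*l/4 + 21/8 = (l + 3/4)*(l + 7/2)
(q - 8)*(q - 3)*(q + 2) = q^3 - 9*q^2 + 2*q + 48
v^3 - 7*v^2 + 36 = (v - 6)*(v - 3)*(v + 2)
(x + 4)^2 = x^2 + 8*x + 16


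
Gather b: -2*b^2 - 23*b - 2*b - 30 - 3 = -2*b^2 - 25*b - 33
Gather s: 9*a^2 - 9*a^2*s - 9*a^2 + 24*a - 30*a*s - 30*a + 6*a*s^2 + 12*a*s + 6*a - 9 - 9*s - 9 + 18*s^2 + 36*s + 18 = s^2*(6*a + 18) + s*(-9*a^2 - 18*a + 27)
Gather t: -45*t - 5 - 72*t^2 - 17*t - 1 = -72*t^2 - 62*t - 6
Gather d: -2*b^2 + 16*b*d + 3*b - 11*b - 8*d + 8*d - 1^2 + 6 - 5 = -2*b^2 + 16*b*d - 8*b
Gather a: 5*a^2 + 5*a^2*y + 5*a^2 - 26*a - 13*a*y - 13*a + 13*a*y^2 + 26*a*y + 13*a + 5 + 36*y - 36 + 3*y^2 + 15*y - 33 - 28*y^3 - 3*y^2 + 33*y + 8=a^2*(5*y + 10) + a*(13*y^2 + 13*y - 26) - 28*y^3 + 84*y - 56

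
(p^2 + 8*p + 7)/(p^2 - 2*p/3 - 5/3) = 3*(p + 7)/(3*p - 5)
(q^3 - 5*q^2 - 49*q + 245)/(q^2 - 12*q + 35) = q + 7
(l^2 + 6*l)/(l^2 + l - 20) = l*(l + 6)/(l^2 + l - 20)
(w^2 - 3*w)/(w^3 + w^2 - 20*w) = (w - 3)/(w^2 + w - 20)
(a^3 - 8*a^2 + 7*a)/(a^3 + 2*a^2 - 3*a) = (a - 7)/(a + 3)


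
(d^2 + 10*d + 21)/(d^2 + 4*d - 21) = (d + 3)/(d - 3)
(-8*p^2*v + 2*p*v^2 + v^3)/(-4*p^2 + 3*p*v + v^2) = v*(2*p - v)/(p - v)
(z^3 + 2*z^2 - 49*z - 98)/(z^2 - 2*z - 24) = (-z^3 - 2*z^2 + 49*z + 98)/(-z^2 + 2*z + 24)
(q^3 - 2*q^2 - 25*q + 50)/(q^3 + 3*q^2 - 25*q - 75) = (q - 2)/(q + 3)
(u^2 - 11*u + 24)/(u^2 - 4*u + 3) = (u - 8)/(u - 1)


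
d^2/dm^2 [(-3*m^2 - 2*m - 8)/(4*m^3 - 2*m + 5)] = 2*(-48*m^6 - 96*m^5 - 840*m^4 + 404*m^3 + 432*m^2 + 480*m - 127)/(64*m^9 - 96*m^7 + 240*m^6 + 48*m^5 - 240*m^4 + 292*m^3 + 60*m^2 - 150*m + 125)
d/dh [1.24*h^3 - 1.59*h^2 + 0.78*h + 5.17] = 3.72*h^2 - 3.18*h + 0.78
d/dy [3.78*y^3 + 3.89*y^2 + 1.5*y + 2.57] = 11.34*y^2 + 7.78*y + 1.5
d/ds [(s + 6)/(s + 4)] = -2/(s + 4)^2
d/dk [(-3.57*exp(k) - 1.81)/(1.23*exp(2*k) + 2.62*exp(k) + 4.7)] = (4.3911*exp(2*k) + 4.4526*exp(k) - 12.0368)*exp(k)/(1.5129*exp(4*k) + 6.4452*exp(3*k) + 18.4264*exp(2*k) + 24.628*exp(k) + 22.09)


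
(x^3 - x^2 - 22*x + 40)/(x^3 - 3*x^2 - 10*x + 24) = (x + 5)/(x + 3)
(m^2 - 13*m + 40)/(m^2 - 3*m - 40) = (m - 5)/(m + 5)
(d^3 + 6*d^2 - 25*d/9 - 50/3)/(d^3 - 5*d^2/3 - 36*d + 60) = (d + 5/3)/(d - 6)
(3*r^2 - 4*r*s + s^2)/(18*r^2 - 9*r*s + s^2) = (r - s)/(6*r - s)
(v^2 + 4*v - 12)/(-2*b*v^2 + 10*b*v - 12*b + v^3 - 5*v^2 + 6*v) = (v + 6)/(-2*b*v + 6*b + v^2 - 3*v)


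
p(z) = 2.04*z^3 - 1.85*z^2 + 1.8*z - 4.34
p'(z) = 6.12*z^2 - 3.7*z + 1.8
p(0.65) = -3.39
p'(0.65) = 1.98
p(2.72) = 27.92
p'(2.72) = 37.01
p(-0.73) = -7.43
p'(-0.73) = 7.76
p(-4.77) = -276.42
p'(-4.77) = 158.70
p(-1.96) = -30.34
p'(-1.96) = 32.56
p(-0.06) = -4.46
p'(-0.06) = 2.04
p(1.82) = 5.11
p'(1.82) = 15.34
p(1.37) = -0.10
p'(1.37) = 8.22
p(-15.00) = -7332.59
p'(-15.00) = 1434.30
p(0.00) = -4.34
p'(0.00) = 1.80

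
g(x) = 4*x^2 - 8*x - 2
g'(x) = 8*x - 8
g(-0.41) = 1.95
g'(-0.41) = -11.28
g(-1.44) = 17.81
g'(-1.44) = -19.52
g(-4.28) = 105.51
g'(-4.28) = -42.24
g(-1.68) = 22.73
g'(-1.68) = -21.44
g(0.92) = -5.97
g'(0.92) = -0.64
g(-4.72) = 124.87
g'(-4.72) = -45.76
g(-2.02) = 30.48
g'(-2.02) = -24.16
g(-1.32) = 15.53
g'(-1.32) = -18.56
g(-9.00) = 394.00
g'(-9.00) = -80.00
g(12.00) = 478.00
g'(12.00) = 88.00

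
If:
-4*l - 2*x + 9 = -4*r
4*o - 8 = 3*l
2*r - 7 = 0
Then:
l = 23/4 - x/2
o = 101/16 - 3*x/8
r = 7/2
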